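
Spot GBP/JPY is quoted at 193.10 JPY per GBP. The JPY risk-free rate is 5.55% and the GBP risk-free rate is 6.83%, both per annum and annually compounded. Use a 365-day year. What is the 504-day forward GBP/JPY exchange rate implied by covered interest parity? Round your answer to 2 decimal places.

189.91

By covered interest parity, F = S · (1+r_JPY)^T / (1+r_GBP)^T
= 193.10 × 1.077436 / 1.095520 = 193.10 × 0.983493
F = 189.91 JPY per GBP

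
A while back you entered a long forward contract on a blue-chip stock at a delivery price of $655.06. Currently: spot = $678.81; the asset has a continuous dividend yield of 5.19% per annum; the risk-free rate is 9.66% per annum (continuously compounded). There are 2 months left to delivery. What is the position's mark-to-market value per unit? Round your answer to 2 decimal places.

$28.37

Current fair forward for the remaining 2 months: F = S·e^((r − q)·T), (r − q) = 0.0966 − 0.0519 = 0.0447
F = 678.81 · e^(0.0447 × 2/12) = 678.81 × 1.007478 = 683.8861
Value of long forward = (F − K)·e^(−rT) = (683.8861 − 655.06) · e^(−0.0966·2/12)
= 28.8261 × 0.984029 = 28.37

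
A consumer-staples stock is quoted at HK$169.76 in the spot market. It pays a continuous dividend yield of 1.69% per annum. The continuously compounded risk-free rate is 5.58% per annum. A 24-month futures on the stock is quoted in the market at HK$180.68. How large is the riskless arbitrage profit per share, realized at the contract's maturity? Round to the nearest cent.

HK$2.81 per share

Fair futures: F* = S·e^(carry·T), with carry = (r − q) = 0.0558 − 0.0169 = 0.0389
F* = 169.76 · e^(0.0389 × 24/12) = 169.76 · e^0.077800 = 169.76 × 1.080906 = HK$183.4946
Market HK$180.68 < fair HK$183.4946: forward underpriced → reverse cash-and-carry (short spot, go long the forward).
At maturity, profit = |F_mkt − F*| = |180.68 − 183.4946| = HK$2.81 per share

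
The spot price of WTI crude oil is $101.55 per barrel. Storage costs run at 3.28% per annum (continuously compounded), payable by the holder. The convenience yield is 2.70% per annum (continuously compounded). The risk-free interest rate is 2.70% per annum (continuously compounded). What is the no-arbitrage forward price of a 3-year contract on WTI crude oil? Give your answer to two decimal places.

Net carry = r + u − y = 0.0270 + 0.0328 − 0.0270 = 0.0328
F = S·e^((r+u−y)T) = 101.55 · e^(0.0328 × 3) = 101.55 · e^0.098400
= 101.55 × 1.103404 = $112.05 per barrel

$112.05 per barrel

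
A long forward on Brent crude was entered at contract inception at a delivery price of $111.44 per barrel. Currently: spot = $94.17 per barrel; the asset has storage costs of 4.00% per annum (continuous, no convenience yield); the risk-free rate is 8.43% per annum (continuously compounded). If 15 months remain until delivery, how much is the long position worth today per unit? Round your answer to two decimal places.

Current fair forward for the remaining 15 months: F = S·e^((r + u)·T), (r + u) = 0.0843 + 0.0400 = 0.1243
F = 94.17 · e^(0.1243 × 15/12) = 94.17 × 1.168096 = 109.9996
Value of long forward = (F − K)·e^(−rT) = (109.9996 − 111.44) · e^(−0.0843·15/12)
= -1.4404 × 0.899987 = -1.30

-$1.30 per barrel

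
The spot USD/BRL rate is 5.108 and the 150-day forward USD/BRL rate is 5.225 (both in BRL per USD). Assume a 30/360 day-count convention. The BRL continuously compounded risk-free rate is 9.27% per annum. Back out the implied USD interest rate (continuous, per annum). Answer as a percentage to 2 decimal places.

F = S·e^((r_BRL − r_USD)T) ⇒ r_USD = r_BRL − ln(F/S)/T
ln(5.225/5.108) = 0.022647; /(150/360) = 0.054353
r_USD = 0.0927 − 0.054353 = 0.038347
r_USD = 3.83%

3.83%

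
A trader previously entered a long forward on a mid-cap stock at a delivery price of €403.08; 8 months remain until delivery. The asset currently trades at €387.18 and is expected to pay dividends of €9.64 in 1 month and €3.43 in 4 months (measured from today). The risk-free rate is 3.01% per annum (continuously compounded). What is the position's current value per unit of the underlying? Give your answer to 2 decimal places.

PV(remaining dividends) I = 9.64·e^(−0.0301·1/12) + 3.43·e^(−0.0301·4/12) = 13.0116
Current forward F = (S − I)·e^(rT) = (387.18 − 13.0116)·e^(0.0301·8/12) = 374.1684 × 1.020269 = 381.7524
Value (long) = (F − K)·e^(−rT) = (381.7524 − 403.08) × 0.980133 = -20.9039
Value = -€20.90

-€20.90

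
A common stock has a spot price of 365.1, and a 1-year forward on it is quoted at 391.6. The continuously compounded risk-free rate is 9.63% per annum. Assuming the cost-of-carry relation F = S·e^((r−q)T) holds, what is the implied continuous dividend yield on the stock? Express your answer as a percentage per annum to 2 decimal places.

From F = S·e^((r−q)T): (r − q) = ln(F/S)/T
ln(391.6/365.1) = ln(1.072583) = 0.070070
(r − q) = 0.070070 / (1) = 0.070070
q = r − ln(F/S)/T = 0.0963 − 0.070070 = 0.026230
q = 2.62%

2.62%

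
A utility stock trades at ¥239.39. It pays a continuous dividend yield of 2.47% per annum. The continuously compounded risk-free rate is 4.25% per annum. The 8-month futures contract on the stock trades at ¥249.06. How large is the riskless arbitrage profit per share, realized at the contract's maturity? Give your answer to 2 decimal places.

Fair futures: F* = S·e^(carry·T), with carry = (r − q) = 0.0425 − 0.0247 = 0.0178
F* = 239.39 · e^(0.0178 × 8/12) = 239.39 · e^0.011867 = 239.39 × 1.011938 = ¥242.2478
Market ¥249.06 > fair ¥242.2478: forward overpriced → cash-and-carry (buy spot, short the forward).
At maturity, profit = |F_mkt − F*| = |249.06 − 242.2478| = ¥6.81 per share

¥6.81 per share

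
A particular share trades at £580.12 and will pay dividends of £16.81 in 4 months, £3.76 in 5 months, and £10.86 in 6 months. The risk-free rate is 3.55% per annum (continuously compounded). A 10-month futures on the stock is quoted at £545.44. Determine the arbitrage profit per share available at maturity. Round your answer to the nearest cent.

£20.18 per share

PV(dividends) I = 16.81·e^(−0.0355·4/12) + 3.76·e^(−0.0355·5/12) + 10.86·e^(−0.0355·6/12) = 30.9860
Fair futures F* = (S − I)·e^(rT) = (580.12 − 30.9860)·e^0.029583 = 549.1340 × 1.030025 = 565.6217
Market £545.44 < fair 565.6217: forward underpriced → reverse cash-and-carry (short the stock, invest proceeds at r, pay the dividends, go long the forward).
Profit at T = |F_mkt − F*| = |545.44 − 565.6217| = £20.18 per share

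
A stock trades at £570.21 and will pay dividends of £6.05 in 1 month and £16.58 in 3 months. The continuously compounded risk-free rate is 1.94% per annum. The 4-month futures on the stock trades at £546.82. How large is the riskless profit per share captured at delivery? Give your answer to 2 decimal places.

£4.40 per share

PV(dividends) I = 6.05·e^(−0.0194·1/12) + 16.58·e^(−0.0194·3/12) = 22.5400
Fair futures F* = (S − I)·e^(rT) = (570.21 − 22.5400)·e^0.006467 = 547.6700 × 1.006488 = 551.2233
Market £546.82 < fair 551.2233: forward underpriced → reverse cash-and-carry (short the stock, invest proceeds at r, pay the dividends, go long the forward).
Profit at T = |F_mkt − F*| = |546.82 − 551.2233| = £4.40 per share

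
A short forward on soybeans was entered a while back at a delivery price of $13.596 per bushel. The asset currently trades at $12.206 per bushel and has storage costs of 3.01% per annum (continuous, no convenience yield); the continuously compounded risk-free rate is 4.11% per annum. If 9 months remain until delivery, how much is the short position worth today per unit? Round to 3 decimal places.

$0.699 per bushel

Current fair forward for the remaining 9 months: F = S·e^((r + u)·T), (r + u) = 0.0411 + 0.0301 = 0.0712
F = 12.206 · e^(0.0712 × 9/12) = 12.206 × 1.054852 = 12.8755
Value of long forward = (F − K)·e^(−rT) = (12.8755 − 13.596) · e^(−0.0411·9/12)
= -0.7205 × 0.969645 = -0.699
Short position value = −(long value) = $0.699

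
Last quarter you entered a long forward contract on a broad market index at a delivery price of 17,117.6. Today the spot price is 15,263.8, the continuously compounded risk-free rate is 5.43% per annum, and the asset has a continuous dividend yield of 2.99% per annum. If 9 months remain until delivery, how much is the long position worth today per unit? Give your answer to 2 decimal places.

-1509.17

Current fair forward for the remaining 9 months: F = S·e^((r − q)·T), (r − q) = 0.0543 − 0.0299 = 0.0244
F = 15263.8 · e^(0.0244 × 9/12) = 15263.8 × 1.01846847 = 15545.6990
Value of long forward = (F − K)·e^(−rT) = (15545.6990 − 17117.6) · e^(−0.0543·9/12)
= -1571.9010 × 0.96009312 = -1509.17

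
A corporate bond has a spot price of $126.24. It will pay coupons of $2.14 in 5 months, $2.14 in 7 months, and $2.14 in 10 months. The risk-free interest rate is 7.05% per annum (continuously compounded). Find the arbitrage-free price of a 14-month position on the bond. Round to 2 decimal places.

PV(coupons) I = 2.14·e^(−0.0705·5/12) + 2.14·e^(−0.0705·7/12) + 2.14·e^(−0.0705·10/12)
I = 2.0781 + 2.0538 + 2.0179 = 6.1498
F = (S − I)·e^(rT) = (126.24 − 6.1498) · e^(0.0705·14/12)
= 120.0902 · e^0.082250 = 120.0902 × 1.085727 = $130.39

$130.39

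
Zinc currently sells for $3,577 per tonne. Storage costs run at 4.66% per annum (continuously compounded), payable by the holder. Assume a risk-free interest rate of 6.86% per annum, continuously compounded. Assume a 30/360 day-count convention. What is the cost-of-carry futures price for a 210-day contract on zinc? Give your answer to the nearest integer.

Net carry = r + u − y = 0.0686 + 0.0466 − 0.0000 = 0.1152
F = S·e^((r+u−y)T) = 3577 · e^(0.1152 × 210/360) = 3577 · e^0.067200
= 3577 × 1.069509 = $3,826 per tonne

$3,826 per tonne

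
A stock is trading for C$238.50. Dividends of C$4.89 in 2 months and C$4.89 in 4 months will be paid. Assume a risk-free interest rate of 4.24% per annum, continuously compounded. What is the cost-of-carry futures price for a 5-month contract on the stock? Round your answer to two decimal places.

C$232.90

PV(dividends) I = 4.89·e^(−0.0424·2/12) + 4.89·e^(−0.0424·4/12)
I = 4.8556 + 4.8214 = 9.6770
F = (S − I)·e^(rT) = (238.50 − 9.6770) · e^(0.0424·5/12)
= 228.8230 · e^0.017667 = 228.8230 × 1.017824 = C$232.90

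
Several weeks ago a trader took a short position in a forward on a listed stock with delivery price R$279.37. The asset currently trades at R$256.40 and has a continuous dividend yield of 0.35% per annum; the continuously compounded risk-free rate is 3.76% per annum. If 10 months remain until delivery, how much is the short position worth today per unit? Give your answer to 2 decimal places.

Current fair forward for the remaining 10 months: F = S·e^((r − q)·T), (r − q) = 0.0376 − 0.0035 = 0.0341
F = 256.40 · e^(0.0341 × 10/12) = 256.40 × 1.028824 = 263.7905
Value of long forward = (F − K)·e^(−rT) = (263.7905 − 279.37) · e^(−0.0376·10/12)
= -15.5795 × 0.969152 = -15.10
Short position value = −(long value) = R$15.10

R$15.10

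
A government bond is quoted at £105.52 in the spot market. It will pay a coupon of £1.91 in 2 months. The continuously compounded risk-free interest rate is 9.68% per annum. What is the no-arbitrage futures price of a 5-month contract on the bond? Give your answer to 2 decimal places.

PV(coupons) I = 1.91·e^(−0.0968·2/12)
I = 1.8794
F = (S − I)·e^(rT) = (105.52 − 1.8794) · e^(0.0968·5/12)
= 103.6406 · e^0.040333 = 103.6406 × 1.041157 = £107.91

£107.91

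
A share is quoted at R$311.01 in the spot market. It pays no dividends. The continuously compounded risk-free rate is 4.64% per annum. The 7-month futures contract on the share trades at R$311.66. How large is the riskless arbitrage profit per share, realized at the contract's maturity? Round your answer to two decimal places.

Fair futures: F* = S·e^(carry·T), with carry = r = 0.0464
F* = 311.01 · e^(0.0464 × 7/12) = 311.01 · e^0.027067 = 311.01 × 1.027437 = R$319.5432
Market R$311.66 < fair R$319.5432: forward underpriced → reverse cash-and-carry (short spot, go long the forward).
At maturity, profit = |F_mkt − F*| = |311.66 − 319.5432| = R$7.88 per share

R$7.88 per share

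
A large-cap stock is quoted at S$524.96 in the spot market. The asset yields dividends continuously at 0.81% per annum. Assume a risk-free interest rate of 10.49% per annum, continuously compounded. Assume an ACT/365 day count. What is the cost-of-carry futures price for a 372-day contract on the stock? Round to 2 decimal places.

F = S·e^((r − q)T) = 524.96 · e^((0.1049 − 0.0081) × 372/365)
= 524.96 · e^0.098656 = 524.96 × 1.103687
F = S$579.39

S$579.39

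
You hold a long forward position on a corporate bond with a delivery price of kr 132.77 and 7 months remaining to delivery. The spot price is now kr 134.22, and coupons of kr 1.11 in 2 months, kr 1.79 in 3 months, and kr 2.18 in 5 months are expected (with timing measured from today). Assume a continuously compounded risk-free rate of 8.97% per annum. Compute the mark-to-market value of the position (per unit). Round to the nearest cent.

kr 3.27

PV(remaining coupons) I = 1.11·e^(−0.0897·2/12) + 1.79·e^(−0.0897·3/12) + 2.18·e^(−0.0897·5/12) = 4.9439
Current forward F = (S − I)·e^(rT) = (134.22 − 4.9439)·e^(0.0897·7/12) = 129.2761 × 1.053718 = 136.2206
Value (long) = (F − K)·e^(−rT) = (136.2206 − 132.77) × 0.949020 = 3.2747
Value = kr 3.27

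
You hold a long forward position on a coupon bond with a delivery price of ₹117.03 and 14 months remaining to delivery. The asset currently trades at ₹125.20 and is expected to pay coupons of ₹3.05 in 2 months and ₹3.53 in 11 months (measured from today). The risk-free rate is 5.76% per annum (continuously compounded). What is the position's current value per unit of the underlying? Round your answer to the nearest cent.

₹9.41

PV(remaining coupons) I = 3.05·e^(−0.0576·2/12) + 3.53·e^(−0.0576·11/12) = 6.3693
Current forward F = (S − I)·e^(rT) = (125.20 − 6.3693)·e^(0.0576·14/12) = 118.8307 × 1.069509 = 127.0905
Value (long) = (F − K)·e^(−rT) = (127.0905 − 117.03) × 0.935008 = 9.4066
Value = ₹9.41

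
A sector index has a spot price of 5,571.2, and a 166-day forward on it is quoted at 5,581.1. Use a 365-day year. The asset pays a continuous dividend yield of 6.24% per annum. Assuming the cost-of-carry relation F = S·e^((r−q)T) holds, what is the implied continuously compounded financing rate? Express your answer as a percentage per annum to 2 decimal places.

6.63%

From F = S·e^((r−q)T): (r − q) = ln(F/S)/T
ln(5581.1/5571.2) = ln(1.001777) = 0.001775
(r − q) = 0.001775 / (166/365) = 0.003903
r = ln(F/S)/T + q = 0.003903 + 0.0624 = 0.066303
r = 6.63%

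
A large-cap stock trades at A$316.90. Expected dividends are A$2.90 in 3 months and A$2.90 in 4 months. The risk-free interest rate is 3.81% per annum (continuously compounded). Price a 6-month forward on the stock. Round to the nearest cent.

A$317.15

PV(dividends) I = 2.90·e^(−0.0381·3/12) + 2.90·e^(−0.0381·4/12)
I = 2.8725 + 2.8634 = 5.7359
F = (S − I)·e^(rT) = (316.90 − 5.7359) · e^(0.0381·6/12)
= 311.1641 · e^0.019050 = 311.1641 × 1.019233 = A$317.15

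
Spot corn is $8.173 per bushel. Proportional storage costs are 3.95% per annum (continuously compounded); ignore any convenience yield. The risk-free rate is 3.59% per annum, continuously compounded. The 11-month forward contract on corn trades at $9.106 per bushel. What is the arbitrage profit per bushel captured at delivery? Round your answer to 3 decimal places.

Fair forward: F* = S·e^(carry·T), with carry = (r + u) = 0.0359 + 0.0395 = 0.0754
F* = 8.173 · e^(0.0754 × 11/12) = 8.173 · e^0.069117 = 8.173 × 1.071562 = $8.7579
Market $9.106 > fair $8.7579: forward overpriced → cash-and-carry (buy spot, short the forward).
At maturity, profit = |F_mkt − F*| = |9.106 − 8.7579| = $0.348 per bushel

$0.348 per bushel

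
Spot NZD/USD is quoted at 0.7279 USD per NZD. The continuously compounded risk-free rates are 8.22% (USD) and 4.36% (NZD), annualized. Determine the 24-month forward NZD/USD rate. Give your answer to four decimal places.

0.7863

F = S·e^((r_USD − r_NZD)T) = 0.7279 · e^((0.0822 − 0.0436) × 24/12)
= 0.7279 · e^0.077200 = 0.7279 × 1.080258
F = 0.7863 USD per NZD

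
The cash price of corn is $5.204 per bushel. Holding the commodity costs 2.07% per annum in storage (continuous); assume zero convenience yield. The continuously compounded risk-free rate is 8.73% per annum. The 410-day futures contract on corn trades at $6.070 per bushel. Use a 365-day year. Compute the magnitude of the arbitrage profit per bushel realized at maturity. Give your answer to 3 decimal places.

$0.195 per bushel

Fair futures: F* = S·e^(carry·T), with carry = (r + u) = 0.0873 + 0.0207 = 0.1080
F* = 5.204 · e^(0.1080 × 410/365) = 5.204 · e^0.121315 = 5.204 × 1.128980 = $5.8752
Market $6.070 > fair $5.8752: forward overpriced → cash-and-carry (buy spot, short the forward).
At maturity, profit = |F_mkt − F*| = |6.070 − 5.8752| = $0.195 per bushel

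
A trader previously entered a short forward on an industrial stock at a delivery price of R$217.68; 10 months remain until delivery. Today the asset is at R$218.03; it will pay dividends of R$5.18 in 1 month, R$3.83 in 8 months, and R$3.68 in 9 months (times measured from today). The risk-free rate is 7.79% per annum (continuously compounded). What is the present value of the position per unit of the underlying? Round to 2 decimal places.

-R$1.78

PV(remaining dividends) I = 5.18·e^(−0.0779·1/12) + 3.83·e^(−0.0779·8/12) + 3.68·e^(−0.0779·9/12) = 12.2538
Current forward F = (S − I)·e^(rT) = (218.03 − 12.2538)·e^(0.0779·10/12) = 205.7762 × 1.067070 = 219.5776
Value (long) = (F − K)·e^(−rT) = (219.5776 − 217.68) × 0.937146 = 1.7783
Short position value = −(long value) = -R$1.78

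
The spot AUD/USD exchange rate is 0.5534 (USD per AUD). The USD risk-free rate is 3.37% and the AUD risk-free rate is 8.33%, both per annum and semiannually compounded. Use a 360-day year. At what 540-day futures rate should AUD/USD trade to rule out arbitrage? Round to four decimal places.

0.5148

By covered interest parity, F = S · (1+r_USD/2)^(2T) / (1+r_AUD/2)^(2T)
= 0.5534 × 1.051407 / 1.130226 = 0.5534 × 0.930263
F = 0.5148 USD per AUD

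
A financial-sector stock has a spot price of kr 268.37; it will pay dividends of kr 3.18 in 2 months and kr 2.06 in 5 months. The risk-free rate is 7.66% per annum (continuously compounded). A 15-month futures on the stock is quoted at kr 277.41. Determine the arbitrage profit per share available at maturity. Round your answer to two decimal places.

PV(dividends) I = 3.18·e^(−0.0766·2/12) + 2.06·e^(−0.0766·5/12) = 5.1349
Fair futures F* = (S − I)·e^(rT) = (268.37 − 5.1349)·e^0.095750 = 263.2351 × 1.100484 = 289.6860
Market kr 277.41 < fair 289.6860: forward underpriced → reverse cash-and-carry (short the stock, invest proceeds at r, pay the dividends, go long the forward).
Profit at T = |F_mkt − F*| = |277.41 − 289.6860| = kr 12.28 per share

kr 12.28 per share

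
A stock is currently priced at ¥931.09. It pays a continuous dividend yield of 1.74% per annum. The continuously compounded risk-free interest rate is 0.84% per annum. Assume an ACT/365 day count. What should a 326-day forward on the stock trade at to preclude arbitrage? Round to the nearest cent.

F = S·e^((r − q)T) = 931.09 · e^((0.0084 − 0.0174) × 326/365)
= 931.09 · e^-0.008038 = 931.09 × 0.991994
F = ¥923.64

¥923.64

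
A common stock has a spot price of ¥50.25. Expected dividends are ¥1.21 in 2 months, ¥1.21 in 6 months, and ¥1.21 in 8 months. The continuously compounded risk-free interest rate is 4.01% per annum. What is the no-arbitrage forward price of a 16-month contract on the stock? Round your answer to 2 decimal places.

¥49.25

PV(dividends) I = 1.21·e^(−0.0401·2/12) + 1.21·e^(−0.0401·6/12) + 1.21·e^(−0.0401·8/12)
I = 1.2019 + 1.1860 + 1.1781 = 3.5660
F = (S − I)·e^(rT) = (50.25 − 3.5660) · e^(0.0401·16/12)
= 46.6840 · e^0.053467 = 46.6840 × 1.054922 = ¥49.25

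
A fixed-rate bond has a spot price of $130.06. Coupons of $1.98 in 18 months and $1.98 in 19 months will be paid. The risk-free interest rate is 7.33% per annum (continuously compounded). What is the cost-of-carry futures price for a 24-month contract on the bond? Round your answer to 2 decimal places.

$146.50

PV(coupons) I = 1.98·e^(−0.0733·18/12) + 1.98·e^(−0.0733·19/12)
I = 1.7738 + 1.7630 = 3.5368
F = (S − I)·e^(rT) = (130.06 − 3.5368) · e^(0.0733·24/12)
= 126.5232 · e^0.146600 = 126.5232 × 1.157891 = $146.50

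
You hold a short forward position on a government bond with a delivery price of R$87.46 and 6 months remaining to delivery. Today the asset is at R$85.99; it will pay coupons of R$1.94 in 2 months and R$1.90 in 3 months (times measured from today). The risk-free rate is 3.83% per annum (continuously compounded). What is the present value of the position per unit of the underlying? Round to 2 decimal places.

R$3.62

PV(remaining coupons) I = 1.94·e^(−0.0383·2/12) + 1.90·e^(−0.0383·3/12) = 3.8096
Current forward F = (S − I)·e^(rT) = (85.99 − 3.8096)·e^(0.0383·6/12) = 82.1804 × 1.019335 = 83.7694
Value (long) = (F − K)·e^(−rT) = (83.7694 − 87.46) × 0.981032 = -3.6206
Short position value = −(long value) = R$3.62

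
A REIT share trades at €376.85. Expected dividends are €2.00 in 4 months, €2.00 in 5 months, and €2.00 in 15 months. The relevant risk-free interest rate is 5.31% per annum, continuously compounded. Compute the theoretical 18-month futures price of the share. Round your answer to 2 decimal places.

€401.82

PV(dividends) I = 2.00·e^(−0.0531·4/12) + 2.00·e^(−0.0531·5/12) + 2.00·e^(−0.0531·15/12)
I = 1.9649 + 1.9562 + 1.8716 = 5.7927
F = (S − I)·e^(rT) = (376.85 − 5.7927) · e^(0.0531·18/12)
= 371.0573 · e^0.079650 = 371.0573 × 1.082908 = €401.82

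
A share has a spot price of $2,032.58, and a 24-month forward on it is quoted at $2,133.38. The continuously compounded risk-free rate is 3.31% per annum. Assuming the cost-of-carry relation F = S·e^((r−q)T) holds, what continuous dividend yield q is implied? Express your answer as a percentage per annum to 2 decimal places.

0.89%

From F = S·e^((r−q)T): (r − q) = ln(F/S)/T
ln(2133.38/2032.58) = ln(1.049592) = 0.048402
(r − q) = 0.048402 / (24/12) = 0.024201
q = r − ln(F/S)/T = 0.0331 − 0.024201 = 0.008899
q = 0.89%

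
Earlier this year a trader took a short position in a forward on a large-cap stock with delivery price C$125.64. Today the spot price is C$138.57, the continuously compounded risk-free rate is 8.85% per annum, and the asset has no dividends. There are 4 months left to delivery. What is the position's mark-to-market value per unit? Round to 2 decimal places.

-C$16.58

Current fair forward for the remaining 4 months: F = S·e^(r·T), r = 0.0885
F = 138.57 · e^(0.0885 × 4/12) = 138.57 × 1.029939 = 142.7186
Value of long forward = (F − K)·e^(−rT) = (142.7186 − 125.64) · e^(−0.0885·4/12)
= 17.0786 × 0.970931 = 16.58
Short position value = −(long value) = -C$16.58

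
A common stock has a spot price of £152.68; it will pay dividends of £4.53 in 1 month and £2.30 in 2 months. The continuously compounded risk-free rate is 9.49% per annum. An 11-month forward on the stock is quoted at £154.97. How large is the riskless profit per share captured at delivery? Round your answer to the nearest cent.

PV(dividends) I = 4.53·e^(−0.0949·1/12) + 2.30·e^(−0.0949·2/12) = 6.7582
Fair forward F* = (S − I)·e^(rT) = (152.68 − 6.7582)·e^0.086992 = 145.9218 × 1.090888 = 159.1843
Market £154.97 < fair 159.1843: forward underpriced → reverse cash-and-carry (short the stock, invest proceeds at r, pay the dividends, go long the forward).
Profit at T = |F_mkt − F*| = |154.97 − 159.1843| = £4.21 per share

£4.21 per share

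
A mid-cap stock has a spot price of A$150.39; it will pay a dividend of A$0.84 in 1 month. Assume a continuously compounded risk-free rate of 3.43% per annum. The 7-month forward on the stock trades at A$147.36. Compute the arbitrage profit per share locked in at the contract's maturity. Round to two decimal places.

A$5.21 per share

PV(dividends) I = 0.84·e^(−0.0343·1/12) = 0.8376
Fair forward F* = (S − I)·e^(rT) = (150.39 − 0.8376)·e^0.020008 = 149.5524 × 1.020210 = 152.5749
Market A$147.36 < fair 152.5749: forward underpriced → reverse cash-and-carry (short the stock, invest proceeds at r, pay the dividends, go long the forward).
Profit at T = |F_mkt − F*| = |147.36 − 152.5749| = A$5.21 per share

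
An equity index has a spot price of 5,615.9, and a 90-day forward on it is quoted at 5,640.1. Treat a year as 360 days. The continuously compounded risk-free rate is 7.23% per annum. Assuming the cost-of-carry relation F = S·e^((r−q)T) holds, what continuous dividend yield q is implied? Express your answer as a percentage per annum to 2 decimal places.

From F = S·e^((r−q)T): (r − q) = ln(F/S)/T
ln(5640.1/5615.9) = ln(1.004309) = 0.004300
(r − q) = 0.004300 / (90/360) = 0.017200
q = r − ln(F/S)/T = 0.0723 − 0.017200 = 0.055100
q = 5.51%

5.51%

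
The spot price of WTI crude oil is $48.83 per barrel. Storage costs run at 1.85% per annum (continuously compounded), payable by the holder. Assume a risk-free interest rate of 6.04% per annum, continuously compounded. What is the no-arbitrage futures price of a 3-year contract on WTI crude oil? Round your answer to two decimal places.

$61.87 per barrel

Net carry = r + u − y = 0.0604 + 0.0185 − 0.0000 = 0.0789
F = S·e^((r+u−y)T) = 48.83 · e^(0.0789 × 3) = 48.83 · e^0.236700
= 48.83 × 1.267061 = $61.87 per barrel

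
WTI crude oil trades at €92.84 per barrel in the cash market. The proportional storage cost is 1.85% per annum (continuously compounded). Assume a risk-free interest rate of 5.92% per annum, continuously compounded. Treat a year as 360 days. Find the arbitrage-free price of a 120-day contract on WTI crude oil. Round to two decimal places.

€95.28 per barrel

Net carry = r + u − y = 0.0592 + 0.0185 − 0.0000 = 0.0777
F = S·e^((r+u−y)T) = 92.84 · e^(0.0777 × 120/360) = 92.84 · e^0.025900
= 92.84 × 1.026238 = €95.28 per barrel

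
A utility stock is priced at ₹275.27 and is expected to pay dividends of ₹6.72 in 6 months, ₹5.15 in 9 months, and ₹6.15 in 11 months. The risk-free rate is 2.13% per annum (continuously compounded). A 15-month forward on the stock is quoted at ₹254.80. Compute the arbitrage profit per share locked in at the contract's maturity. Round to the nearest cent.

PV(dividends) I = 6.72·e^(−0.0213·6/12) + 5.15·e^(−0.0213·9/12) + 6.15·e^(−0.0213·11/12) = 17.7483
Fair forward F* = (S − I)·e^(rT) = (275.27 − 17.7483)·e^0.026625 = 257.5217 × 1.026983 = 264.4704
Market ₹254.80 < fair 264.4704: forward underpriced → reverse cash-and-carry (short the stock, invest proceeds at r, pay the dividends, go long the forward).
Profit at T = |F_mkt − F*| = |254.80 − 264.4704| = ₹9.67 per share

₹9.67 per share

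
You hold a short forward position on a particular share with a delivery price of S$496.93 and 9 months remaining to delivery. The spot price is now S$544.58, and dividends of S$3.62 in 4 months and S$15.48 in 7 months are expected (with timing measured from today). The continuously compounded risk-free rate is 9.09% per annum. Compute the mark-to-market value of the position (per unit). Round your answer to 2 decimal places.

PV(remaining dividends) I = 3.62·e^(−0.0909·4/12) + 15.48·e^(−0.0909·7/12) = 18.1925
Current forward F = (S − I)·e^(rT) = (544.58 − 18.1925)·e^(0.0909·9/12) = 526.3875 × 1.070553 = 563.5257
Value (long) = (F − K)·e^(−rT) = (563.5257 − 496.93) × 0.934097 = 62.2068
Short position value = −(long value) = -S$62.21

-S$62.21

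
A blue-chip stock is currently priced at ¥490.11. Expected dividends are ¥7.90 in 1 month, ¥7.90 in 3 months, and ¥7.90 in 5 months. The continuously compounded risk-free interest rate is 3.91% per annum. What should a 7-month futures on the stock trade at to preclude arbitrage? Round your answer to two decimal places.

PV(dividends) I = 7.90·e^(−0.0391·1/12) + 7.90·e^(−0.0391·3/12) + 7.90·e^(−0.0391·5/12)
I = 7.8743 + 7.8232 + 7.7723 = 23.4698
F = (S − I)·e^(rT) = (490.11 − 23.4698) · e^(0.0391·7/12)
= 466.6402 · e^0.022808 = 466.6402 × 1.023070 = ¥477.41

¥477.41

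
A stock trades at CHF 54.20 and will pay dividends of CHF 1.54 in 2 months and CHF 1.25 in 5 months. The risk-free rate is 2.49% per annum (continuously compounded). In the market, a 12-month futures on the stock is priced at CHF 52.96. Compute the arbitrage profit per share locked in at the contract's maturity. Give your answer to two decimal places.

CHF 0.23 per share

PV(dividends) I = 1.54·e^(−0.0249·2/12) + 1.25·e^(−0.0249·5/12) = 2.7707
Fair futures F* = (S − I)·e^(rT) = (54.20 − 2.7707)·e^0.024900 = 51.4293 × 1.025213 = 52.7260
Market CHF 52.96 > fair 52.7260: forward overpriced → cash-and-carry (borrow at r, buy the stock and collect the dividends, short the forward).
Profit at T = |F_mkt − F*| = |52.96 − 52.7260| = CHF 0.23 per share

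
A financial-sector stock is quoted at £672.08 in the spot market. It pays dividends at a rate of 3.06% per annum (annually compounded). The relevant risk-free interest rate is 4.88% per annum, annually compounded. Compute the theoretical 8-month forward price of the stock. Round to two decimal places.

F = S · (1+r)^T / (1+q)^T
= 672.08 × 1.032274 / 1.020297 = 672.08 × 1.011739
F = £679.97

£679.97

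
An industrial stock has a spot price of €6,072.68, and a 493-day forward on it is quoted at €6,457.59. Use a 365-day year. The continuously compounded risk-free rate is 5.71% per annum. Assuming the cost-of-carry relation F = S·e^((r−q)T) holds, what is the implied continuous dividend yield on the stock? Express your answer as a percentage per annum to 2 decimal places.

1.16%

From F = S·e^((r−q)T): (r − q) = ln(F/S)/T
ln(6457.59/6072.68) = ln(1.063384) = 0.061456
(r − q) = 0.061456 / (493/365) = 0.045500
q = r − ln(F/S)/T = 0.0571 − 0.045500 = 0.011600
q = 1.16%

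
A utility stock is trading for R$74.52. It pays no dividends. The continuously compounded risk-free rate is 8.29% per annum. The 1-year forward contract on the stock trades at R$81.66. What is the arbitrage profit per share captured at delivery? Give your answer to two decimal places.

R$0.70 per share

Fair forward: F* = S·e^(carry·T), with carry = r = 0.0829
F* = 74.52 · e^(0.0829 × 1) = 74.52 · e^0.082900 = 74.52 × 1.086433 = R$80.9610
Market R$81.66 > fair R$80.9610: forward overpriced → cash-and-carry (buy spot, short the forward).
At maturity, profit = |F_mkt − F*| = |81.66 − 80.9610| = R$0.70 per share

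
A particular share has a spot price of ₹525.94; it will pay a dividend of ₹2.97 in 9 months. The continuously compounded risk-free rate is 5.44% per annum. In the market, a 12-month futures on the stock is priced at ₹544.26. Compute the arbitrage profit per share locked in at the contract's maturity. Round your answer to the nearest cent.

PV(dividends) I = 2.97·e^(−0.0544·9/12) = 2.8513
Fair futures F* = (S − I)·e^(rT) = (525.94 − 2.8513)·e^0.054400 = 523.0887 × 1.055907 = 552.3330
Market ₹544.26 < fair 552.3330: forward underpriced → reverse cash-and-carry (short the stock, invest proceeds at r, pay the dividends, go long the forward).
Profit at T = |F_mkt − F*| = |544.26 − 552.3330| = ₹8.07 per share

₹8.07 per share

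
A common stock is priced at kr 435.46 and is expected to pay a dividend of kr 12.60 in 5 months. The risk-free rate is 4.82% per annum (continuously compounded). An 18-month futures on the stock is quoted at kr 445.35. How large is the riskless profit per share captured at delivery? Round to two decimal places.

kr 9.48 per share

PV(dividends) I = 12.60·e^(−0.0482·5/12) = 12.3495
Fair futures F* = (S − I)·e^(rT) = (435.46 − 12.3495)·e^0.072300 = 423.1105 × 1.074978 = 454.8345
Market kr 445.35 < fair 454.8345: forward underpriced → reverse cash-and-carry (short the stock, invest proceeds at r, pay the dividends, go long the forward).
Profit at T = |F_mkt − F*| = |445.35 − 454.8345| = kr 9.48 per share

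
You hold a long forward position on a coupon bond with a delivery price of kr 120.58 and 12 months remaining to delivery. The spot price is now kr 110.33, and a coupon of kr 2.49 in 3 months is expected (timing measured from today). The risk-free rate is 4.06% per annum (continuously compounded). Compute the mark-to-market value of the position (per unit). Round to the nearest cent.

-kr 7.92

PV(remaining coupons) I = 2.49·e^(−0.0406·3/12) = 2.4649
Current forward F = (S − I)·e^(rT) = (110.33 − 2.4649)·e^(0.0406·12/12) = 107.8651 × 1.041435 = 112.3345
Value (long) = (F − K)·e^(−rT) = (112.3345 − 120.58) × 0.960213 = -7.9174
Value = -kr 7.92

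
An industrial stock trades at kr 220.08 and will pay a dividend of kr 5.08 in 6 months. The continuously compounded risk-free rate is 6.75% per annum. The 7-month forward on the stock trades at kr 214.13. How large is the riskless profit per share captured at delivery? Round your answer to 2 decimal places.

PV(dividends) I = 5.08·e^(−0.0675·6/12) = 4.9114
Fair forward F* = (S − I)·e^(rT) = (220.08 − 4.9114)·e^0.039375 = 215.1686 × 1.040160 = 223.8098
Market kr 214.13 < fair 223.8098: forward underpriced → reverse cash-and-carry (short the stock, invest proceeds at r, pay the dividends, go long the forward).
Profit at T = |F_mkt − F*| = |214.13 − 223.8098| = kr 9.68 per share

kr 9.68 per share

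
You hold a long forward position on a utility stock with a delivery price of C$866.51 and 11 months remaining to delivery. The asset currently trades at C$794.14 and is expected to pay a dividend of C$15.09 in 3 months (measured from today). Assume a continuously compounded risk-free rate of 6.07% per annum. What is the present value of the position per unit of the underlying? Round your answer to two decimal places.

-C$40.34

PV(remaining dividends) I = 15.09·e^(−0.0607·3/12) = 14.8627
Current forward F = (S − I)·e^(rT) = (794.14 − 14.8627)·e^(0.0607·11/12) = 779.2773 × 1.057219 = 823.8668
Value (long) = (F − K)·e^(−rT) = (823.8668 − 866.51) × 0.945878 = -40.3353
Value = -C$40.34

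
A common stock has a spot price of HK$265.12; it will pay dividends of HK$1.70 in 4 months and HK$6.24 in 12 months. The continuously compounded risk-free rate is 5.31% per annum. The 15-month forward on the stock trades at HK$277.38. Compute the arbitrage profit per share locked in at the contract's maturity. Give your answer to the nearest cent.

PV(dividends) I = 1.70·e^(−0.0531·4/12) + 6.24·e^(−0.0531·12/12) = 7.5875
Fair forward F* = (S − I)·e^(rT) = (265.12 − 7.5875)·e^0.066375 = 257.5325 × 1.068627 = 275.2062
Market HK$277.38 > fair 275.2062: forward overpriced → cash-and-carry (borrow at r, buy the stock and collect the dividends, short the forward).
Profit at T = |F_mkt − F*| = |277.38 − 275.2062| = HK$2.17 per share

HK$2.17 per share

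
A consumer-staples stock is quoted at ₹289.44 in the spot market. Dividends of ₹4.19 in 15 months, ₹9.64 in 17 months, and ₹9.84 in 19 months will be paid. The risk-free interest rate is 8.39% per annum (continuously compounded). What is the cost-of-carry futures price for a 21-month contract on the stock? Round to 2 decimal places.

₹310.95

PV(dividends) I = 4.19·e^(−0.0839·15/12) + 9.64·e^(−0.0839·17/12) + 9.84·e^(−0.0839·19/12)
I = 3.7728 + 8.5597 + 8.6159 = 20.9484
F = (S − I)·e^(rT) = (289.44 − 20.9484) · e^(0.0839·21/12)
= 268.4916 · e^0.146825 = 268.4916 × 1.158151 = ₹310.95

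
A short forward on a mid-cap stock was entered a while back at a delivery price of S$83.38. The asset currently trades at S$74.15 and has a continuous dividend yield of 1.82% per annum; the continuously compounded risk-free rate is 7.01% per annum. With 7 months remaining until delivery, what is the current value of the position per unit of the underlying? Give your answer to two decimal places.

S$6.67

Current fair forward for the remaining 7 months: F = S·e^((r − q)·T), (r − q) = 0.0701 − 0.0182 = 0.0519
F = 74.15 · e^(0.0519 × 7/12) = 74.15 × 1.030738 = 76.4292
Value of long forward = (F − K)·e^(−rT) = (76.4292 − 83.38) · e^(−0.0701·7/12)
= -6.9508 × 0.959933 = -6.67
Short position value = −(long value) = S$6.67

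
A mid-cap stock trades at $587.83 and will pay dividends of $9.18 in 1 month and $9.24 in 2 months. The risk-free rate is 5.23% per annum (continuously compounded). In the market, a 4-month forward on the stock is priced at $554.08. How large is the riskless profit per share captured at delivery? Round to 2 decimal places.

$25.47 per share

PV(dividends) I = 9.18·e^(−0.0523·1/12) + 9.24·e^(−0.0523·2/12) = 18.2999
Fair forward F* = (S − I)·e^(rT) = (587.83 − 18.2999)·e^0.017433 = 569.5301 × 1.017586 = 579.5459
Market $554.08 < fair 579.5459: forward underpriced → reverse cash-and-carry (short the stock, invest proceeds at r, pay the dividends, go long the forward).
Profit at T = |F_mkt − F*| = |554.08 − 579.5459| = $25.47 per share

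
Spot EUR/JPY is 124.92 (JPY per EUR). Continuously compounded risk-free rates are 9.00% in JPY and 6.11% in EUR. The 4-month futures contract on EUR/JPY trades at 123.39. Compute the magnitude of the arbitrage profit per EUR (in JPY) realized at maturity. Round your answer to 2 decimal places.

Fair futures: F* = S·e^(carry·T), with carry = (r_JPY − r_EUR) = 0.0900 − 0.0611 = 0.0289
F* = 124.92 · e^(0.0289 × 4/12) = 124.92 · e^0.009633 = 124.92 × 1.009680 = 126.1292
Market 123.39 < fair 126.1292: forward underpriced → reverse cash-and-carry (short spot, go long the forward).
At maturity, profit = |F_mkt − F*| = |123.39 − 126.1292| = 2.74 per EUR (in JPY)

2.74 per EUR (in JPY)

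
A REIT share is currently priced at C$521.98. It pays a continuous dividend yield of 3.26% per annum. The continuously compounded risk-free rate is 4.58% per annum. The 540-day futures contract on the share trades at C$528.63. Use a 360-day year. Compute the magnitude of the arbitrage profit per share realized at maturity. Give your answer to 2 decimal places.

Fair futures: F* = S·e^(carry·T), with carry = (r − q) = 0.0458 − 0.0326 = 0.0132
F* = 521.98 · e^(0.0132 × 540/360) = 521.98 · e^0.019800 = 521.98 × 1.019997 = C$532.4180
Market C$528.63 < fair C$532.4180: forward underpriced → reverse cash-and-carry (short spot, go long the forward).
At maturity, profit = |F_mkt − F*| = |528.63 − 532.4180| = C$3.79 per share

C$3.79 per share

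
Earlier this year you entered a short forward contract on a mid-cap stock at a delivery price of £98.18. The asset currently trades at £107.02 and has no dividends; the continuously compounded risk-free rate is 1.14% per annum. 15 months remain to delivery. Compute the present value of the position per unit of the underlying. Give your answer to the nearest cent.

Current fair forward for the remaining 15 months: F = S·e^(r·T), r = 0.0114
F = 107.02 · e^(0.0114 × 15/12) = 107.02 × 1.014352 = 108.5560
Value of long forward = (F − K)·e^(−rT) = (108.5560 − 98.18) · e^(−0.0114·15/12)
= 10.3760 × 0.985851 = 10.23
Short position value = −(long value) = -£10.23

-£10.23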